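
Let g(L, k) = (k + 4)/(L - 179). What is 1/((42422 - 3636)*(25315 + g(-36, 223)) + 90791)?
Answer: 5/4909587151 ≈ 1.0184e-9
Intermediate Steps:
g(L, k) = (4 + k)/(-179 + L)
1/((42422 - 3636)*(25315 + g(-36, 223)) + 90791) = 1/((42422 - 3636)*(25315 + (4 + 223)/(-179 - 36)) + 90791) = 1/(38786*(25315 + 227/(-215)) + 90791) = 1/(38786*(25315 - 1/215*227) + 90791) = 1/(38786*(25315 - 227/215) + 90791) = 1/(38786*(5442498/215) + 90791) = 1/(4909133196/5 + 90791) = 1/(4909587151/5) = 5/4909587151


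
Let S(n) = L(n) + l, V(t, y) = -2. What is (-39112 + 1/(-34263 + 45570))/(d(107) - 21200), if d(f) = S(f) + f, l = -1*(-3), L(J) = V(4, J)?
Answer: 442239383/238487244 ≈ 1.8544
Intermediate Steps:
L(J) = -2
l = 3
S(n) = 1 (S(n) = -2 + 3 = 1)
d(f) = 1 + f
(-39112 + 1/(-34263 + 45570))/(d(107) - 21200) = (-39112 + 1/(-34263 + 45570))/((1 + 107) - 21200) = (-39112 + 1/11307)/(108 - 21200) = (-39112 + 1/11307)/(-21092) = -442239383/11307*(-1/21092) = 442239383/238487244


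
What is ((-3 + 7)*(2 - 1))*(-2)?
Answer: -8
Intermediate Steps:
((-3 + 7)*(2 - 1))*(-2) = (4*1)*(-2) = 4*(-2) = -8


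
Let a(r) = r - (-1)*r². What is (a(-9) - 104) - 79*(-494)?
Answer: 38994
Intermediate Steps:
a(r) = r + r²
(a(-9) - 104) - 79*(-494) = (-9*(1 - 9) - 104) - 79*(-494) = (-9*(-8) - 104) + 39026 = (72 - 104) + 39026 = -32 + 39026 = 38994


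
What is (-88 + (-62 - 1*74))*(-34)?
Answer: 7616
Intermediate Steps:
(-88 + (-62 - 1*74))*(-34) = (-88 + (-62 - 74))*(-34) = (-88 - 136)*(-34) = -224*(-34) = 7616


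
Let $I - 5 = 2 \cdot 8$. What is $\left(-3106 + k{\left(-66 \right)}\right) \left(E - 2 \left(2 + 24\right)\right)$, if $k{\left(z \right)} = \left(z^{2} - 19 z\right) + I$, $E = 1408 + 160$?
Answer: $3827900$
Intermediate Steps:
$E = 1568$
$I = 21$ ($I = 5 + 2 \cdot 8 = 5 + 16 = 21$)
$k{\left(z \right)} = 21 + z^{2} - 19 z$ ($k{\left(z \right)} = \left(z^{2} - 19 z\right) + 21 = 21 + z^{2} - 19 z$)
$\left(-3106 + k{\left(-66 \right)}\right) \left(E - 2 \left(2 + 24\right)\right) = \left(-3106 + \left(21 + \left(-66\right)^{2} - -1254\right)\right) \left(1568 - 2 \left(2 + 24\right)\right) = \left(-3106 + \left(21 + 4356 + 1254\right)\right) \left(1568 - 52\right) = \left(-3106 + 5631\right) \left(1568 - 52\right) = 2525 \cdot 1516 = 3827900$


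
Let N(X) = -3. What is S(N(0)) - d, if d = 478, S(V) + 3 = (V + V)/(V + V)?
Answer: -480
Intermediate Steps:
S(V) = -2 (S(V) = -3 + (V + V)/(V + V) = -3 + (2*V)/((2*V)) = -3 + (2*V)*(1/(2*V)) = -3 + 1 = -2)
S(N(0)) - d = -2 - 1*478 = -2 - 478 = -480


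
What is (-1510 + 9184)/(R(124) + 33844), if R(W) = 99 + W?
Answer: 7674/34067 ≈ 0.22526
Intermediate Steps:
(-1510 + 9184)/(R(124) + 33844) = (-1510 + 9184)/((99 + 124) + 33844) = 7674/(223 + 33844) = 7674/34067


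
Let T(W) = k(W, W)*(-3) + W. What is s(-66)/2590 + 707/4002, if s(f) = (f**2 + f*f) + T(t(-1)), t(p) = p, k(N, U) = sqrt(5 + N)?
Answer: 1833427/518259 ≈ 3.5377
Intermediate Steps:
T(W) = W - 3*sqrt(5 + W) (T(W) = sqrt(5 + W)*(-3) + W = -3*sqrt(5 + W) + W = W - 3*sqrt(5 + W))
s(f) = -7 + 2*f**2 (s(f) = (f**2 + f*f) + (-1 - 3*sqrt(5 - 1)) = (f**2 + f**2) + (-1 - 3*sqrt(4)) = 2*f**2 + (-1 - 3*2) = 2*f**2 + (-1 - 6) = 2*f**2 - 7 = -7 + 2*f**2)
s(-66)/2590 + 707/4002 = (-7 + 2*(-66)**2)/2590 + 707/4002 = (-7 + 2*4356)*(1/2590) + 707*(1/4002) = (-7 + 8712)*(1/2590) + 707/4002 = 8705*(1/2590) + 707/4002 = 1741/518 + 707/4002 = 1833427/518259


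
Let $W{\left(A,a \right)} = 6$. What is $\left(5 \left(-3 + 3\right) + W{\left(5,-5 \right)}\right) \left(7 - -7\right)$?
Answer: $84$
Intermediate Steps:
$\left(5 \left(-3 + 3\right) + W{\left(5,-5 \right)}\right) \left(7 - -7\right) = \left(5 \left(-3 + 3\right) + 6\right) \left(7 - -7\right) = \left(5 \cdot 0 + 6\right) \left(7 + 7\right) = \left(0 + 6\right) 14 = 6 \cdot 14 = 84$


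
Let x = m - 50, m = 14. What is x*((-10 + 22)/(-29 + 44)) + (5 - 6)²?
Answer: -139/5 ≈ -27.800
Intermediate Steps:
x = -36 (x = 14 - 50 = -36)
x*((-10 + 22)/(-29 + 44)) + (5 - 6)² = -36*(-10 + 22)/(-29 + 44) + (5 - 6)² = -432/15 + (-1)² = -432/15 + 1 = -36*⅘ + 1 = -144/5 + 1 = -139/5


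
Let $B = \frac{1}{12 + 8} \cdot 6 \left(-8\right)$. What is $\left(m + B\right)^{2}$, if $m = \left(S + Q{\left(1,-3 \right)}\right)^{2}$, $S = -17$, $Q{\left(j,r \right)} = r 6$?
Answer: $\frac{37368769}{25} \approx 1.4948 \cdot 10^{6}$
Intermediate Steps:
$Q{\left(j,r \right)} = 6 r$
$B = - \frac{12}{5}$ ($B = \frac{1}{20} \cdot 6 \left(-8\right) = \frac{3}{10} \left(-8\right) = - \frac{12}{5} \approx -2.4$)
$m = 1225$ ($m = \left(-17 + 6 \left(-3\right)\right)^{2} = \left(-17 - 18\right)^{2} = \left(-35\right)^{2} = 1225$)
$\left(m + B\right)^{2} = \left(1225 - \frac{12}{5}\right)^{2} = \left(\frac{6113}{5}\right)^{2} = \frac{37368769}{25}$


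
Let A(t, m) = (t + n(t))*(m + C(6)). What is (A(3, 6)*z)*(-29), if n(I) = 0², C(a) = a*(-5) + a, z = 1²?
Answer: 1566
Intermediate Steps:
z = 1
C(a) = -4*a (C(a) = -5*a + a = -4*a)
n(I) = 0
A(t, m) = t*(-24 + m) (A(t, m) = (t + 0)*(m - 4*6) = t*(m - 24) = t*(-24 + m))
(A(3, 6)*z)*(-29) = ((3*(-24 + 6))*1)*(-29) = ((3*(-18))*1)*(-29) = -54*1*(-29) = -54*(-29) = 1566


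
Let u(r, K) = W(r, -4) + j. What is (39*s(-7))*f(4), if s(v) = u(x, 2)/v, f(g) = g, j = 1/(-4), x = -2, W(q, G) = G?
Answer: 663/7 ≈ 94.714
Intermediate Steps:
j = -¼ ≈ -0.25000
u(r, K) = -17/4 (u(r, K) = -4 - ¼ = -17/4)
s(v) = -17/(4*v)
(39*s(-7))*f(4) = (39*(-17/4/(-7)))*4 = (39*(-17/4*(-⅐)))*4 = (39*(17/28))*4 = (663/28)*4 = 663/7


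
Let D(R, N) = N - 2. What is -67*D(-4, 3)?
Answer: -67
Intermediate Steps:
D(R, N) = -2 + N
-67*D(-4, 3) = -67*(-2 + 3) = -67*1 = -67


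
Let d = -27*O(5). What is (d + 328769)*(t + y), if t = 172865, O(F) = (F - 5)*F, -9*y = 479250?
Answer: 39325703935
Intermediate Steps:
y = -53250 (y = -1/9*479250 = -53250)
O(F) = F*(-5 + F) (O(F) = (-5 + F)*F = F*(-5 + F))
d = 0 (d = -135*(-5 + 5) = -135*0 = -27*0 = 0)
(d + 328769)*(t + y) = (0 + 328769)*(172865 - 53250) = 328769*119615 = 39325703935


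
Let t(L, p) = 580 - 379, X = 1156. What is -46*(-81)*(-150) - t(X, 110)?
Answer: -559101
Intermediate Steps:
t(L, p) = 201
-46*(-81)*(-150) - t(X, 110) = -46*(-81)*(-150) - 1*201 = 3726*(-150) - 201 = -558900 - 201 = -559101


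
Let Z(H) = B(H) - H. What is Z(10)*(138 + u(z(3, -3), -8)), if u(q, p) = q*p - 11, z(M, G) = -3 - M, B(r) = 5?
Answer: -875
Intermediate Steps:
u(q, p) = -11 + p*q (u(q, p) = p*q - 11 = -11 + p*q)
Z(H) = 5 - H
Z(10)*(138 + u(z(3, -3), -8)) = (5 - 1*10)*(138 + (-11 - 8*(-3 - 1*3))) = (5 - 10)*(138 + (-11 - 8*(-3 - 3))) = -5*(138 + (-11 - 8*(-6))) = -5*(138 + (-11 + 48)) = -5*(138 + 37) = -5*175 = -875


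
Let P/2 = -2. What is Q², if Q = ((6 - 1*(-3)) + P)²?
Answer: 625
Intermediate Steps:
P = -4 (P = 2*(-2) = -4)
Q = 25 (Q = ((6 - 1*(-3)) - 4)² = ((6 + 3) - 4)² = (9 - 4)² = 5² = 25)
Q² = 25² = 625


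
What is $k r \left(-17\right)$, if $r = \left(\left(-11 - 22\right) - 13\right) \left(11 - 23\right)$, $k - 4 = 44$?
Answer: $-450432$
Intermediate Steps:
$k = 48$ ($k = 4 + 44 = 48$)
$r = 552$ ($r = \left(\left(-11 - 22\right) - 13\right) \left(-12\right) = \left(-33 - 13\right) \left(-12\right) = \left(-46\right) \left(-12\right) = 552$)
$k r \left(-17\right) = 48 \cdot 552 \left(-17\right) = 26496 \left(-17\right) = -450432$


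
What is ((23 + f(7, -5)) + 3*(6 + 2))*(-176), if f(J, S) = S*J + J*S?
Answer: 4048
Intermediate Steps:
f(J, S) = 2*J*S (f(J, S) = J*S + J*S = 2*J*S)
((23 + f(7, -5)) + 3*(6 + 2))*(-176) = ((23 + 2*7*(-5)) + 3*(6 + 2))*(-176) = ((23 - 70) + 3*8)*(-176) = (-47 + 24)*(-176) = -23*(-176) = 4048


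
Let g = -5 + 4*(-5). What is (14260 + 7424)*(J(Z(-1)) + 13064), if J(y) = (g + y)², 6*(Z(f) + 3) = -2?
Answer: 902061628/3 ≈ 3.0069e+8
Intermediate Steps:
g = -25 (g = -5 - 20 = -25)
Z(f) = -10/3 (Z(f) = -3 + (⅙)*(-2) = -3 - ⅓ = -10/3)
J(y) = (-25 + y)²
(14260 + 7424)*(J(Z(-1)) + 13064) = (14260 + 7424)*((-25 - 10/3)² + 13064) = 21684*((-85/3)² + 13064) = 21684*(7225/9 + 13064) = 21684*(124801/9) = 902061628/3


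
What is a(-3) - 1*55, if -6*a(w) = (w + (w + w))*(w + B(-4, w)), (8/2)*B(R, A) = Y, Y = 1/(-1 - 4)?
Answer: -2383/40 ≈ -59.575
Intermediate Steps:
Y = -1/5 (Y = 1/(-5) = -1/5 ≈ -0.20000)
B(R, A) = -1/20 (B(R, A) = (1/4)*(-1/5) = -1/20)
a(w) = -w*(-1/20 + w)/2 (a(w) = -(w + (w + w))*(w - 1/20)/6 = -(w + 2*w)*(-1/20 + w)/6 = -3*w*(-1/20 + w)/6 = -w*(-1/20 + w)/2)
a(-3) - 1*55 = (1/40)*(-3)*(1 - 20*(-3)) - 1*55 = (1/40)*(-3)*(1 + 60) - 55 = (1/40)*(-3)*61 - 55 = -183/40 - 55 = -2383/40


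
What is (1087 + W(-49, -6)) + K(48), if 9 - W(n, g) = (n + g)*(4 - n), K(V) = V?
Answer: 4059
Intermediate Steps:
W(n, g) = 9 - (4 - n)*(g + n) (W(n, g) = 9 - (n + g)*(4 - n) = 9 - (g + n)*(4 - n) = 9 - (4 - n)*(g + n))
(1087 + W(-49, -6)) + K(48) = (1087 + (9 + (-49)**2 - 4*(-6) - 4*(-49) - 6*(-49))) + 48 = (1087 + (9 + 2401 + 24 + 196 + 294)) + 48 = (1087 + 2924) + 48 = 4011 + 48 = 4059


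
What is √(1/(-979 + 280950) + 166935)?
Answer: √13084993116272306/279971 ≈ 408.58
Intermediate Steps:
√(1/(-979 + 280950) + 166935) = √(1/279971 + 166935) = √(46736958886/279971) = √13084993116272306/279971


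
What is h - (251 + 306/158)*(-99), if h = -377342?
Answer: -27831800/79 ≈ -3.5230e+5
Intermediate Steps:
h - (251 + 306/158)*(-99) = -377342 - (251 + 306/158)*(-99) = -377342 - (251 + 306*(1/158))*(-99) = -377342 - (251 + 153/79)*(-99) = -377342 - 19982*(-99)/79 = -377342 - 1*(-1978218/79) = -377342 + 1978218/79 = -27831800/79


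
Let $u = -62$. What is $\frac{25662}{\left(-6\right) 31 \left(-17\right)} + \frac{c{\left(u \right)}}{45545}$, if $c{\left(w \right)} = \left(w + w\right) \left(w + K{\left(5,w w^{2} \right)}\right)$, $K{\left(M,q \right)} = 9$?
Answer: $\frac{198259409}{24002215} \approx 8.26$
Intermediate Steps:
$c{\left(w \right)} = 2 w \left(9 + w\right)$ ($c{\left(w \right)} = \left(w + w\right) \left(w + 9\right) = 2 w \left(9 + w\right)$)
$\frac{25662}{\left(-6\right) 31 \left(-17\right)} + \frac{c{\left(u \right)}}{45545} = \frac{25662}{\left(-6\right) 31 \left(-17\right)} + \frac{2 \left(-62\right) \left(9 - 62\right)}{45545} = \frac{25662}{\left(-186\right) \left(-17\right)} + 2 \left(-62\right) \left(-53\right) \frac{1}{45545} = \frac{25662}{3162} + 6572 \cdot \frac{1}{45545} = 25662 \cdot \frac{1}{3162} + \frac{6572}{45545} = \frac{4277}{527} + \frac{6572}{45545} = \frac{198259409}{24002215}$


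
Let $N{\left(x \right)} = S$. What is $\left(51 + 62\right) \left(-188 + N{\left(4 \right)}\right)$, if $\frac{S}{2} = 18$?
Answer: $-17176$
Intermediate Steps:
$S = 36$ ($S = 2 \cdot 18 = 36$)
$N{\left(x \right)} = 36$
$\left(51 + 62\right) \left(-188 + N{\left(4 \right)}\right) = \left(51 + 62\right) \left(-188 + 36\right) = 113 \left(-152\right) = -17176$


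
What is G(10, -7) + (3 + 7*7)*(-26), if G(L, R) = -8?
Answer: -1360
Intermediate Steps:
G(10, -7) + (3 + 7*7)*(-26) = -8 + (3 + 7*7)*(-26) = -8 + (3 + 49)*(-26) = -8 + 52*(-26) = -8 - 1352 = -1360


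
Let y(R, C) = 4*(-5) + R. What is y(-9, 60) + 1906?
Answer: 1877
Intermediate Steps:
y(R, C) = -20 + R
y(-9, 60) + 1906 = (-20 - 9) + 1906 = -29 + 1906 = 1877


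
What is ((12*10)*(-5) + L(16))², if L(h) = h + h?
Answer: 322624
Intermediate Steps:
L(h) = 2*h
((12*10)*(-5) + L(16))² = ((12*10)*(-5) + 2*16)² = (120*(-5) + 32)² = (-600 + 32)² = (-568)² = 322624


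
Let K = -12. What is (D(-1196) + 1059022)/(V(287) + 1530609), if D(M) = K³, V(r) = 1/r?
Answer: 151721689/219642392 ≈ 0.69077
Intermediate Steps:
D(M) = -1728 (D(M) = (-12)³ = -1728)
(D(-1196) + 1059022)/(V(287) + 1530609) = (-1728 + 1059022)/(1/287 + 1530609) = 1057294/(1/287 + 1530609) = 1057294/(439284784/287) = 1057294*(287/439284784) = 151721689/219642392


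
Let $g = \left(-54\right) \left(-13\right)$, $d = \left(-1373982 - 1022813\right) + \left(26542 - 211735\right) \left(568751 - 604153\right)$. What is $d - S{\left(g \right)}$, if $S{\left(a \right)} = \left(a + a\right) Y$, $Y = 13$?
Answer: $6553787539$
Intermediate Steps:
$d = 6553805791$ ($d = -2396795 - -6556202586 = -2396795 + 6556202586 = 6553805791$)
$g = 702$
$S{\left(a \right)} = 26 a$ ($S{\left(a \right)} = \left(a + a\right) 13 = 2 a 13 = 26 a$)
$d - S{\left(g \right)} = 6553805791 - 26 \cdot 702 = 6553805791 - 18252 = 6553787539$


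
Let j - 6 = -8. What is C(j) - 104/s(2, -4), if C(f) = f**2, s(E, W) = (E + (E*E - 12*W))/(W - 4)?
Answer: 524/27 ≈ 19.407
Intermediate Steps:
j = -2 (j = 6 - 8 = -2)
s(E, W) = (E + E**2 - 12*W)/(-4 + W) (s(E, W) = (E + (E**2 - 12*W))/(-4 + W) = (E + E**2 - 12*W)/(-4 + W))
C(j) - 104/s(2, -4) = (-2)**2 - 104/((2 + 2**2 - 12*(-4))/(-4 - 4)) = 4 - 104/((2 + 4 + 48)/(-8)) = 4 - 104/(-1/8*54) = 4 - 104/(-27/4) = 4 - 4/27*(-104) = 4 + 416/27 = 524/27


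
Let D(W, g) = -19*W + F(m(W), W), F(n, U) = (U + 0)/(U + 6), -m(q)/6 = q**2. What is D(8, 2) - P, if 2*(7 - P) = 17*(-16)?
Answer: -2061/7 ≈ -294.43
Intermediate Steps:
P = 143 (P = 7 - 17*(-16)/2 = 7 - 1/2*(-272) = 7 + 136 = 143)
m(q) = -6*q**2
F(n, U) = U/(6 + U)
D(W, g) = -19*W + W/(6 + W)
D(8, 2) - P = 8*(-113 - 19*8)/(6 + 8) - 1*143 = 8*(-113 - 152)/14 - 143 = 8*(1/14)*(-265) - 143 = -1060/7 - 143 = -2061/7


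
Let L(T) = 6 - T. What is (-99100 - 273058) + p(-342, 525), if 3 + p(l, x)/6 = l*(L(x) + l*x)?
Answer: 369129412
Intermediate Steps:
p(l, x) = -18 + 6*l*(6 - x + l*x) (p(l, x) = -18 + 6*(l*((6 - x) + l*x)) = -18 + 6*(l*(6 - x + l*x)) = -18 + 6*l*(6 - x + l*x))
(-99100 - 273058) + p(-342, 525) = (-99100 - 273058) + (-18 - 6*(-342)*(-6 + 525) + 6*525*(-342)**2) = -372158 + (-18 - 6*(-342)*519 + 6*525*116964) = -372158 + (-18 + 1064988 + 368436600) = -372158 + 369501570 = 369129412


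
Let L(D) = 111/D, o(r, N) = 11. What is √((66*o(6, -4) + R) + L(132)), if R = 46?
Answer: √374055/22 ≈ 27.800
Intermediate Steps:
√((66*o(6, -4) + R) + L(132)) = √((66*11 + 46) + 111/132) = √((726 + 46) + 111*(1/132)) = √(772 + 37/44) = √(34005/44) = √374055/22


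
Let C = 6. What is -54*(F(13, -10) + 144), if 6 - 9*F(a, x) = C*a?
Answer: -7344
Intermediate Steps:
F(a, x) = 2/3 - 2*a/3
-54*(F(13, -10) + 144) = -54*((2/3 - 2/3*13) + 144) = -54*((2/3 - 26/3) + 144) = -54*(-8 + 144) = -54*136 = -7344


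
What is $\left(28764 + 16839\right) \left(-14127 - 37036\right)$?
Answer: $-2333186289$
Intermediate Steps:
$\left(28764 + 16839\right) \left(-14127 - 37036\right) = 45603 \left(-51163\right) = -2333186289$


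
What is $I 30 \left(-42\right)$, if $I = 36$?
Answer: $-45360$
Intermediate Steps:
$I 30 \left(-42\right) = 36 \cdot 30 \left(-42\right) = 1080 \left(-42\right) = -45360$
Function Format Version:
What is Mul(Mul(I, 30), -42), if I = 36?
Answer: -45360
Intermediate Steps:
Mul(Mul(I, 30), -42) = Mul(Mul(36, 30), -42) = Mul(1080, -42) = -45360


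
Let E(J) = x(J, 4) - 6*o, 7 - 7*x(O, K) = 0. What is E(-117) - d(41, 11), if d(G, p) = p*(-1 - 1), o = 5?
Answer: -7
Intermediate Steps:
x(O, K) = 1 (x(O, K) = 1 - ⅐*0 = 1 + 0 = 1)
d(G, p) = -2*p (d(G, p) = p*(-2) = -2*p)
E(J) = -29 (E(J) = 1 - 6*5 = 1 - 30 = -29)
E(-117) - d(41, 11) = -29 - (-2)*11 = -29 - 1*(-22) = -29 + 22 = -7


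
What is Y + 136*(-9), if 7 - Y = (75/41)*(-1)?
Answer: -49822/41 ≈ -1215.2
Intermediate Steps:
Y = 362/41 (Y = 7 - 75/41*(-1) = 7 - 75*(1/41)*(-1) = 7 - 75*(-1)/41 = 7 - 1*(-75/41) = 7 + 75/41 = 362/41 ≈ 8.8293)
Y + 136*(-9) = 362/41 + 136*(-9) = 362/41 - 1224 = -49822/41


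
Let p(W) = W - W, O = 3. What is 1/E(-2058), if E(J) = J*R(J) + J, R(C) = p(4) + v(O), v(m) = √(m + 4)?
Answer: 1/12348 - √7/12348 ≈ -0.00013328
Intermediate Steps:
p(W) = 0
v(m) = √(4 + m)
R(C) = √7 (R(C) = 0 + √(4 + 3) = 0 + √7 = √7)
E(J) = J + J*√7 (E(J) = J*√7 + J = J + J*√7)
1/E(-2058) = 1/(-2058*(1 + √7)) = 1/(-2058 - 2058*√7)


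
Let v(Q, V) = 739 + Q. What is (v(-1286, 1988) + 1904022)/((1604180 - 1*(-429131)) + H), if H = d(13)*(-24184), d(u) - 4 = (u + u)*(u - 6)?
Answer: -1903475/2464913 ≈ -0.77223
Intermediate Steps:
d(u) = 4 + 2*u*(-6 + u) (d(u) = 4 + (u + u)*(u - 6) = 4 + (2*u)*(-6 + u) = 4 + 2*u*(-6 + u))
H = -4498224 (H = (4 - 12*13 + 2*13²)*(-24184) = (4 - 156 + 2*169)*(-24184) = (4 - 156 + 338)*(-24184) = 186*(-24184) = -4498224)
(v(-1286, 1988) + 1904022)/((1604180 - 1*(-429131)) + H) = ((739 - 1286) + 1904022)/((1604180 - 1*(-429131)) - 4498224) = (-547 + 1904022)/((1604180 + 429131) - 4498224) = 1903475/(2033311 - 4498224) = 1903475/(-2464913) = 1903475*(-1/2464913) = -1903475/2464913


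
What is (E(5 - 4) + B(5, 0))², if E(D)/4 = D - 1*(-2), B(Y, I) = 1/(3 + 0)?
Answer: 1369/9 ≈ 152.11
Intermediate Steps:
B(Y, I) = ⅓ (B(Y, I) = 1/3 = ⅓)
E(D) = 8 + 4*D (E(D) = 4*(D - 1*(-2)) = 4*(D + 2) = 4*(2 + D) = 8 + 4*D)
(E(5 - 4) + B(5, 0))² = ((8 + 4*(5 - 4)) + ⅓)² = ((8 + 4*1) + ⅓)² = ((8 + 4) + ⅓)² = (12 + ⅓)² = (37/3)² = 1369/9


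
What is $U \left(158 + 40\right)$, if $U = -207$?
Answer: $-40986$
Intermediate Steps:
$U \left(158 + 40\right) = - 207 \left(158 + 40\right) = \left(-207\right) 198 = -40986$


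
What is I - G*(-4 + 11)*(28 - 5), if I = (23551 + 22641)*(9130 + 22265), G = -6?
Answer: 1450198806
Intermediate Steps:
I = 1450197840 (I = 46192*31395 = 1450197840)
I - G*(-4 + 11)*(28 - 5) = 1450197840 - (-6*(-4 + 11))*(28 - 5) = 1450197840 - (-6*7)*23 = 1450197840 - (-42)*23 = 1450197840 - 1*(-966) = 1450197840 + 966 = 1450198806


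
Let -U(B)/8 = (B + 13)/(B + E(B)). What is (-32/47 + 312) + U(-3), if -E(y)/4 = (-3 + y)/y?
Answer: 164712/517 ≈ 318.59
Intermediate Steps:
E(y) = -4*(-3 + y)/y
U(B) = -8*(13 + B)/(-4 + B + 12/B) (U(B) = -8*(B + 13)/(B + (-4 + 12/B)) = -8*(13 + B)/(-4 + B + 12/B))
(-32/47 + 312) + U(-3) = (-32/47 + 312) - 8*(-3)*(13 - 3)/(12 - 3*(-4 - 3)) = (-32*1/47 + 312) - 8*(-3)*10/(12 - 3*(-7)) = (-32/47 + 312) - 8*(-3)*10/(12 + 21) = 14632/47 - 8*(-3)*10/33 = 14632/47 - 8*(-3)*1/33*10 = 14632/47 + 80/11 = 164712/517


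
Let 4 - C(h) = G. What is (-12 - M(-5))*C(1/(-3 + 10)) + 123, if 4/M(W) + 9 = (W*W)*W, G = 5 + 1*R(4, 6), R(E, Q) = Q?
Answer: 13855/67 ≈ 206.79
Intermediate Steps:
G = 11 (G = 5 + 1*6 = 5 + 6 = 11)
C(h) = -7 (C(h) = 4 - 1*11 = 4 - 11 = -7)
M(W) = 4/(-9 + W**3) (M(W) = 4/(-9 + (W*W)*W) = 4/(-9 + W**2*W) = 4/(-9 + W**3))
(-12 - M(-5))*C(1/(-3 + 10)) + 123 = (-12 - 4/(-9 + (-5)**3))*(-7) + 123 = (-12 - 4/(-9 - 125))*(-7) + 123 = (-12 - 4/(-134))*(-7) + 123 = (-12 - 4*(-1)/134)*(-7) + 123 = (-12 - 1*(-2/67))*(-7) + 123 = (-12 + 2/67)*(-7) + 123 = -802/67*(-7) + 123 = 5614/67 + 123 = 13855/67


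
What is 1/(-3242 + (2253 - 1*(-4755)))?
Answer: 1/3766 ≈ 0.00026553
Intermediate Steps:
1/(-3242 + (2253 - 1*(-4755))) = 1/(-3242 + (2253 + 4755)) = 1/(-3242 + 7008) = 1/3766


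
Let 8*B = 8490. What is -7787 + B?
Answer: -26903/4 ≈ -6725.8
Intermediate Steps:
B = 4245/4 (B = (⅛)*8490 = 4245/4 ≈ 1061.3)
-7787 + B = -7787 + 4245/4 = -26903/4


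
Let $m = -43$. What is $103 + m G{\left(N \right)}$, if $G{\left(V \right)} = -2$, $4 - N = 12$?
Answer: $189$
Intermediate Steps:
$N = -8$ ($N = 4 - 12 = -8$)
$103 + m G{\left(N \right)} = 103 - -86 = 103 + 86 = 189$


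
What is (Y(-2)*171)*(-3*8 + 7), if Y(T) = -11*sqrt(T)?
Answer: 31977*I*sqrt(2) ≈ 45222.0*I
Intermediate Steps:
(Y(-2)*171)*(-3*8 + 7) = (-11*I*sqrt(2)*171)*(-3*8 + 7) = (-11*I*sqrt(2)*171)*(-24 + 7) = (-11*I*sqrt(2)*171)*(-17) = -1881*I*sqrt(2)*(-17) = 31977*I*sqrt(2)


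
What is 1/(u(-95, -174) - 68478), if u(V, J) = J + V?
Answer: -1/68747 ≈ -1.4546e-5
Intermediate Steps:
1/(u(-95, -174) - 68478) = 1/((-174 - 95) - 68478) = 1/(-269 - 68478) = 1/(-68747) = -1/68747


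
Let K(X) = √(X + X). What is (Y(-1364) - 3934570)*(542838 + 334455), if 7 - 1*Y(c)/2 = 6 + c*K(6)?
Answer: -3451768964424 + 4786510608*√3 ≈ -3.4435e+12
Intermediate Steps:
K(X) = √2*√X (K(X) = √(2*X) = √2*√X)
Y(c) = 2 - 4*c*√3 (Y(c) = 14 - 2*(6 + c*(√2*√6)) = 14 - 2*(6 + c*(2*√3)) = 14 - 2*(6 + 2*c*√3) = 14 + (-12 - 4*c*√3) = 2 - 4*c*√3)
(Y(-1364) - 3934570)*(542838 + 334455) = ((2 - 4*(-1364)*√3) - 3934570)*(542838 + 334455) = ((2 + 5456*√3) - 3934570)*877293 = (-3934568 + 5456*√3)*877293 = -3451768964424 + 4786510608*√3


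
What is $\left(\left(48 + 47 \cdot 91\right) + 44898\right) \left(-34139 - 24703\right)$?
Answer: $-2896379766$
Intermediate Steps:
$\left(\left(48 + 47 \cdot 91\right) + 44898\right) \left(-34139 - 24703\right) = \left(\left(48 + 4277\right) + 44898\right) \left(-58842\right) = \left(4325 + 44898\right) \left(-58842\right) = 49223 \left(-58842\right) = -2896379766$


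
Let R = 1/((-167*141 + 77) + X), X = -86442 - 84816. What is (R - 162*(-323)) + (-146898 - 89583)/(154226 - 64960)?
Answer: 454757668179907/8691294824 ≈ 52323.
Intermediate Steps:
X = -171258
R = -1/194728 (R = 1/((-167*141 + 77) - 171258) = 1/((-23547 + 77) - 171258) = 1/(-23470 - 171258) = 1/(-194728) = -1/194728 ≈ -5.1354e-6)
(R - 162*(-323)) + (-146898 - 89583)/(154226 - 64960) = (-1/194728 - 162*(-323)) + (-146898 - 89583)/(154226 - 64960) = (-1/194728 + 52326) - 236481/89266 = 10189337327/194728 - 236481*1/89266 = 10189337327/194728 - 236481/89266 = 454757668179907/8691294824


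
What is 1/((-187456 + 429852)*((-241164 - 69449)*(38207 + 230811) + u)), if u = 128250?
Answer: -1/20254696970202464 ≈ -4.9371e-17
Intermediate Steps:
1/((-187456 + 429852)*((-241164 - 69449)*(38207 + 230811) + u)) = 1/((-187456 + 429852)*((-241164 - 69449)*(38207 + 230811) + 128250)) = 1/(242396*(-310613*269018 + 128250)) = 1/(242396*(-83560488034 + 128250)) = (1/242396)/(-83560359784) = (1/242396)*(-1/83560359784) = -1/20254696970202464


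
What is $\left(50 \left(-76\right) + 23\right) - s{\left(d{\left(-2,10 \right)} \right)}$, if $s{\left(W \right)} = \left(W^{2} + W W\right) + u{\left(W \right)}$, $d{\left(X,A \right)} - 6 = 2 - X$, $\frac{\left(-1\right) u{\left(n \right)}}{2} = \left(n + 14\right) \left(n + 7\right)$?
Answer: $-3161$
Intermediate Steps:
$u{\left(n \right)} = - 2 \left(7 + n\right) \left(14 + n\right)$ ($u{\left(n \right)} = - 2 \left(n + 14\right) \left(n + 7\right) = - 2 \left(14 + n\right) \left(7 + n\right) = - 2 \left(7 + n\right) \left(14 + n\right)$)
$d{\left(X,A \right)} = 8 - X$ ($d{\left(X,A \right)} = 6 - \left(-2 + X\right) = 8 - X$)
$s{\left(W \right)} = -196 - 42 W$ ($s{\left(W \right)} = \left(W^{2} + W W\right) - \left(196 + 2 W^{2} + 42 W\right) = \left(W^{2} + W^{2}\right) - \left(196 + 2 W^{2} + 42 W\right) = 2 W^{2} - \left(196 + 2 W^{2} + 42 W\right) = -196 - 42 W$)
$\left(50 \left(-76\right) + 23\right) - s{\left(d{\left(-2,10 \right)} \right)} = \left(50 \left(-76\right) + 23\right) - \left(-196 - 42 \left(8 - -2\right)\right) = \left(-3800 + 23\right) - \left(-196 - 42 \left(8 + 2\right)\right) = -3777 - \left(-196 - 420\right) = -3777 - -616 = -3777 + 616 = -3161$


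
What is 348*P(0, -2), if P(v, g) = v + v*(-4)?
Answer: 0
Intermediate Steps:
P(v, g) = -3*v (P(v, g) = v - 4*v = -3*v)
348*P(0, -2) = 348*(-3*0) = 348*0 = 0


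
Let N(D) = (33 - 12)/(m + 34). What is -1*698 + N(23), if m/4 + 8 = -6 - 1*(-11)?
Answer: -15335/22 ≈ -697.04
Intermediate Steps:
m = -12 (m = -32 + 4*(-6 - 1*(-11)) = -32 + 4*(-6 + 11) = -32 + 4*5 = -32 + 20 = -12)
N(D) = 21/22 (N(D) = (33 - 12)/(-12 + 34) = 21/22)
-1*698 + N(23) = -1*698 + 21/22 = -698 + 21/22 = -15335/22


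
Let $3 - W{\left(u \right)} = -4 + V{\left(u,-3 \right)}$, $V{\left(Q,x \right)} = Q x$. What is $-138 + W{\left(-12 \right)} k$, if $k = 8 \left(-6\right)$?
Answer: $1254$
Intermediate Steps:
$k = -48$
$W{\left(u \right)} = 7 + 3 u$ ($W{\left(u \right)} = 3 - \left(-4 + u \left(-3\right)\right) = 3 - \left(-4 - 3 u\right) = 3 + \left(4 + 3 u\right) = 7 + 3 u$)
$-138 + W{\left(-12 \right)} k = -138 + \left(7 + 3 \left(-12\right)\right) \left(-48\right) = -138 + \left(7 - 36\right) \left(-48\right) = -138 - -1392 = -138 + 1392 = 1254$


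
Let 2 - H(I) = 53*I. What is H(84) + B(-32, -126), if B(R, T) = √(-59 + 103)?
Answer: -4450 + 2*√11 ≈ -4443.4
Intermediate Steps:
B(R, T) = 2*√11 (B(R, T) = √44 = 2*√11)
H(I) = 2 - 53*I
H(84) + B(-32, -126) = (2 - 53*84) + 2*√11 = (2 - 4452) + 2*√11 = -4450 + 2*√11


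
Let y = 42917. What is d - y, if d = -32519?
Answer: -75436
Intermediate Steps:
d - y = -32519 - 1*42917 = -32519 - 42917 = -75436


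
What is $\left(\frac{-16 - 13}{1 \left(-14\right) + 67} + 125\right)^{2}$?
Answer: $\frac{43507216}{2809} \approx 15489.0$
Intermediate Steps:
$\left(\frac{-16 - 13}{1 \left(-14\right) + 67} + 125\right)^{2} = \left(- \frac{29}{-14 + 67} + 125\right)^{2} = \left(- \frac{29}{53} + 125\right)^{2} = \left(\frac{6596}{53}\right)^{2} = \frac{43507216}{2809}$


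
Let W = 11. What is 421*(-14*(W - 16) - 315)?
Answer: -103145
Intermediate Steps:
421*(-14*(W - 16) - 315) = 421*(-14*(11 - 16) - 315) = 421*(-14*(-5) - 315) = 421*(70 - 315) = 421*(-245) = -103145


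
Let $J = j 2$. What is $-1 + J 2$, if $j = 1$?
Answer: $3$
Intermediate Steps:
$J = 2$ ($J = 1 \cdot 2 = 2$)
$-1 + J 2 = -1 + 2 \cdot 2 = -1 + 4 = 3$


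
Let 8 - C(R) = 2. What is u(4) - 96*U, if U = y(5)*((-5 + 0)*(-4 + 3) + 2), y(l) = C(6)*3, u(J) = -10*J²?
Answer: -12256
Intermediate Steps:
C(R) = 6 (C(R) = 8 - 1*2 = 8 - 2 = 6)
y(l) = 18 (y(l) = 6*3 = 18)
U = 126 (U = 18*((-5 + 0)*(-4 + 3) + 2) = 18*(-5*(-1) + 2) = 18*(5 + 2) = 18*7 = 126)
u(4) - 96*U = -10*4² - 96*126 = -10*16 - 12096 = -160 - 12096 = -12256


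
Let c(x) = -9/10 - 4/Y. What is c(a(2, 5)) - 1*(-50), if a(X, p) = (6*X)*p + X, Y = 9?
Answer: 4379/90 ≈ 48.656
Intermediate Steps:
a(X, p) = X + 6*X*p (a(X, p) = 6*X*p + X = X + 6*X*p)
c(x) = -121/90 (c(x) = -9/10 - 4/9 = -121/90)
c(a(2, 5)) - 1*(-50) = -121/90 - 1*(-50) = -121/90 + 50 = 4379/90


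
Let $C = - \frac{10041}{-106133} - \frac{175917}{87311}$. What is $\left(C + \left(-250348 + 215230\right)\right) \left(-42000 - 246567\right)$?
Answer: $\frac{13415953610061840564}{1323796909} \approx 1.0134 \cdot 10^{10}$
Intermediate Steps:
$C = - \frac{2541987030}{1323796909}$ ($C = \left(-10041\right) \left(- \frac{1}{106133}\right) - \frac{25131}{12473} = \frac{10041}{106133} - \frac{25131}{12473} = - \frac{2541987030}{1323796909} \approx -1.9202$)
$\left(C + \left(-250348 + 215230\right)\right) \left(-42000 - 246567\right) = \left(- \frac{2541987030}{1323796909} + \left(-250348 + 215230\right)\right) \left(-42000 - 246567\right) = \left(- \frac{2541987030}{1323796909} - 35118\right) \left(-288567\right) = \left(- \frac{46491641837292}{1323796909}\right) \left(-288567\right) = \frac{13415953610061840564}{1323796909}$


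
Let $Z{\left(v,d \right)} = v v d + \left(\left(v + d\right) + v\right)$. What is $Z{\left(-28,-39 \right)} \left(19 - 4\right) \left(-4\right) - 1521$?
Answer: $1838739$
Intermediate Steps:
$Z{\left(v,d \right)} = d + 2 v + d v^{2}$ ($Z{\left(v,d \right)} = v^{2} d + \left(\left(d + v\right) + v\right) = d v^{2} + \left(d + 2 v\right) = d + 2 v + d v^{2}$)
$Z{\left(-28,-39 \right)} \left(19 - 4\right) \left(-4\right) - 1521 = \left(-39 + 2 \left(-28\right) - 39 \left(-28\right)^{2}\right) \left(19 - 4\right) \left(-4\right) - 1521 = \left(-39 - 56 - 30576\right) 15 \left(-4\right) - 1521 = \left(-39 - 56 - 30576\right) \left(-60\right) - 1521 = \left(-30671\right) \left(-60\right) - 1521 = 1840260 - 1521 = 1838739$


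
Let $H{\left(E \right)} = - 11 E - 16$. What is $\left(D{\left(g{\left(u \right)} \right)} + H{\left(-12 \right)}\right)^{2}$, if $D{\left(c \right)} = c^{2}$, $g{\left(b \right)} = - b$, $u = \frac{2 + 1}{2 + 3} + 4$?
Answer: $\frac{11758041}{625} \approx 18813.0$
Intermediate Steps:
$u = \frac{23}{5}$ ($u = \frac{3}{5} + 4 = \frac{23}{5} \approx 4.6$)
$H{\left(E \right)} = -16 - 11 E$
$\left(D{\left(g{\left(u \right)} \right)} + H{\left(-12 \right)}\right)^{2} = \left(\left(\left(-1\right) \frac{23}{5}\right)^{2} - -116\right)^{2} = \left(\left(- \frac{23}{5}\right)^{2} + \left(-16 + 132\right)\right)^{2} = \left(\frac{529}{25} + 116\right)^{2} = \left(\frac{3429}{25}\right)^{2} = \frac{11758041}{625}$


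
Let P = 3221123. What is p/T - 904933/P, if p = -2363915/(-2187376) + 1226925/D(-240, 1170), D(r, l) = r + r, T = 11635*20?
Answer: -191446077454842649/655823728893523840 ≈ -0.29192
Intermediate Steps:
T = 232700
D(r, l) = 2*r
p = -11177548415/4374752 (p = -2363915/(-2187376) + 1226925/((2*(-240))) = -2363915*(-1/2187376) + 1226925/(-480) = 2363915/2187376 + 1226925*(-1/480) = 2363915/2187376 - 81795/32 = -11177548415/4374752 ≈ -2555.0)
p/T - 904933/P = -11177548415/4374752/232700 - 904933/3221123 = -11177548415/4374752*1/232700 - 904933*1/3221123 = -2235509683/203600958080 - 904933/3221123 = -191446077454842649/655823728893523840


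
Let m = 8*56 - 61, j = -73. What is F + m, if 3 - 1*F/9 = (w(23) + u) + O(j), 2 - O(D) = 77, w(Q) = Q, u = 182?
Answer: -756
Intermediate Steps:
O(D) = -75 (O(D) = 2 - 1*77 = 2 - 77 = -75)
F = -1143 (F = 27 - 9*((23 + 182) - 75) = 27 - 9*(205 - 75) = 27 - 9*130 = 27 - 1170 = -1143)
m = 387 (m = 448 - 61 = 387)
F + m = -1143 + 387 = -756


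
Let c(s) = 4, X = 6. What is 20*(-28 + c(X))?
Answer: -480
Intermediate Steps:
20*(-28 + c(X)) = 20*(-28 + 4) = 20*(-24) = -480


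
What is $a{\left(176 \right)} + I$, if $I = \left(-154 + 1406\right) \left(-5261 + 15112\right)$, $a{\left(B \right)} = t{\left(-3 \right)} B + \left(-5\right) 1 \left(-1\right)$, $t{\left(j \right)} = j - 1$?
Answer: $12332753$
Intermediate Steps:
$t{\left(j \right)} = -1 + j$
$a{\left(B \right)} = 5 - 4 B$ ($a{\left(B \right)} = \left(-1 - 3\right) B + \left(-5\right) 1 \left(-1\right) = - 4 B - -5 = - 4 B + 5 = 5 - 4 B$)
$I = 12333452$ ($I = 1252 \cdot 9851 = 12333452$)
$a{\left(176 \right)} + I = \left(5 - 704\right) + 12333452 = -699 + 12333452 = 12332753$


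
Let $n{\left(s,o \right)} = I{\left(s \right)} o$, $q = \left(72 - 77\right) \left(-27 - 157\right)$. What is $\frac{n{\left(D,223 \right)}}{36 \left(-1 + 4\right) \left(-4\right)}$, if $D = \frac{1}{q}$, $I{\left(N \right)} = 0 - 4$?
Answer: $\frac{223}{108} \approx 2.0648$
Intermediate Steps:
$q = 920$ ($q = \left(-5\right) \left(-184\right) = 920$)
$I{\left(N \right)} = -4$
$D = \frac{1}{920} \approx 0.001087$
$n{\left(s,o \right)} = - 4 o$
$\frac{n{\left(D,223 \right)}}{36 \left(-1 + 4\right) \left(-4\right)} = \frac{\left(-4\right) 223}{36 \left(-1 + 4\right) \left(-4\right)} = - \frac{892}{36 \cdot 3 \left(-4\right)} = - \frac{892}{108 \left(-4\right)} = - \frac{892}{-432} = \left(-892\right) \left(- \frac{1}{432}\right) = \frac{223}{108}$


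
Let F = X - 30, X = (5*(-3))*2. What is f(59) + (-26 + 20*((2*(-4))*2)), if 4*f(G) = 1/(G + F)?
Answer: -1385/4 ≈ -346.25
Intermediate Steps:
X = -30 (X = -15*2 = -30)
F = -60 (F = -30 - 30 = -60)
f(G) = 1/(4*(-60 + G)) (f(G) = 1/(4*(G - 60)) = 1/(4*(-60 + G)))
f(59) + (-26 + 20*((2*(-4))*2)) = 1/(4*(-60 + 59)) + (-26 + 20*((2*(-4))*2)) = (¼)/(-1) + (-26 + 20*(-8*2)) = (¼)*(-1) + (-26 + 20*(-16)) = -¼ + (-26 - 320) = -¼ - 346 = -1385/4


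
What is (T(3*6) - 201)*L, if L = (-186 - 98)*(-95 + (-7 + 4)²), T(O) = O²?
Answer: 3004152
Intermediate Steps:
L = 24424 (L = -284*(-95 + (-3)²) = -284*(-95 + 9) = -284*(-86) = 24424)
(T(3*6) - 201)*L = ((3*6)² - 201)*24424 = (18² - 201)*24424 = (324 - 201)*24424 = 123*24424 = 3004152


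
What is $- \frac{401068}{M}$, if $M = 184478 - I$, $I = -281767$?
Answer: $- \frac{401068}{466245} \approx -0.86021$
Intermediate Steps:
$M = 466245$ ($M = 184478 - -281767 = 184478 + 281767 = 466245$)
$- \frac{401068}{M} = - \frac{401068}{466245}$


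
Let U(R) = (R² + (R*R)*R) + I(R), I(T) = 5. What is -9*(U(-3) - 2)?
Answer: 135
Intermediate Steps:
U(R) = 5 + R² + R³ (U(R) = (R² + (R*R)*R) + 5 = (R² + R²*R) + 5 = (R² + R³) + 5 = 5 + R² + R³)
-9*(U(-3) - 2) = -9*((5 + (-3)² + (-3)³) - 2) = -9*((5 + 9 - 27) - 2) = -9*(-13 - 2) = -9*(-15) = 135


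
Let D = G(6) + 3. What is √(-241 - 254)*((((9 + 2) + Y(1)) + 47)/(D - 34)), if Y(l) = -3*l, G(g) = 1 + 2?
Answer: -165*I*√55/28 ≈ -43.703*I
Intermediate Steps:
G(g) = 3
D = 6 (D = 3 + 3 = 6)
√(-241 - 254)*((((9 + 2) + Y(1)) + 47)/(D - 34)) = √(-241 - 254)*((((9 + 2) - 3*1) + 47)/(6 - 34)) = √(-495)*(((11 - 3) + 47)/(-28)) = (3*I*√55)*((8 + 47)*(-1/28)) = (3*I*√55)*(55*(-1/28)) = (3*I*√55)*(-55/28) = -165*I*√55/28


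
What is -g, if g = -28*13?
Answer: 364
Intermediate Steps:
g = -364
-g = -1*(-364) = 364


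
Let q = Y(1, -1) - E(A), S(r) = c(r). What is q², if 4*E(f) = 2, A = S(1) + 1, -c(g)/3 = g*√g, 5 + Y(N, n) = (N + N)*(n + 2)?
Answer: 49/4 ≈ 12.250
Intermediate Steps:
Y(N, n) = -5 + 2*N*(2 + n) (Y(N, n) = -5 + (N + N)*(n + 2) = -5 + (2*N)*(2 + n) = -5 + 2*N*(2 + n))
c(g) = -3*g^(3/2) (c(g) = -3*g*√g = -3*g^(3/2))
S(r) = -3*r^(3/2)
A = -2 (A = -3*1^(3/2) + 1 = -3*1 + 1 = -3 + 1 = -2)
E(f) = ½ (E(f) = (¼)*2 = ½)
q = -7/2 (q = (-5 + 4*1 + 2*1*(-1)) - 1*½ = (-5 + 4 - 2) - ½ = -3 - ½ = -7/2 ≈ -3.5000)
q² = (-7/2)² = 49/4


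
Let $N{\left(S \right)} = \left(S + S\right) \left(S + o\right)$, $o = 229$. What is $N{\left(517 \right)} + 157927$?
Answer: $929291$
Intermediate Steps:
$N{\left(S \right)} = 2 S \left(229 + S\right)$ ($N{\left(S \right)} = \left(S + S\right) \left(S + 229\right) = 2 S \left(229 + S\right)$)
$N{\left(517 \right)} + 157927 = 2 \cdot 517 \left(229 + 517\right) + 157927 = 2 \cdot 517 \cdot 746 + 157927 = 771364 + 157927 = 929291$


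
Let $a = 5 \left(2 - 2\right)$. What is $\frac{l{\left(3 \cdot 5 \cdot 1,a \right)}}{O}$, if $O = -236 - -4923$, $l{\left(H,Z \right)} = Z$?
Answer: $0$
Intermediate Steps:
$a = 0$ ($a = 5 \cdot 0 = 0$)
$O = 4687$ ($O = -236 + 4923 = 4687$)
$\frac{l{\left(3 \cdot 5 \cdot 1,a \right)}}{O} = \frac{0}{4687} = 0 \cdot \frac{1}{4687} = 0$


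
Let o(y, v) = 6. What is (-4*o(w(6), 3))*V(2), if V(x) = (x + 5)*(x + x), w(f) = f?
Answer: -672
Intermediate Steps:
V(x) = 2*x*(5 + x) (V(x) = (5 + x)*(2*x) = 2*x*(5 + x))
(-4*o(w(6), 3))*V(2) = (-4*6)*(2*2*(5 + 2)) = -48*2*7 = -24*28 = -672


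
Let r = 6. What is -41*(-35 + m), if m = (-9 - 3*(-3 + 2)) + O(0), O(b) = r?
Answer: 1435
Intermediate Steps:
O(b) = 6
m = 0 (m = (-9 - 3*(-3 + 2)) + 6 = (-9 - 3*(-1)) + 6 = (-9 + 3) + 6 = -6 + 6 = 0)
-41*(-35 + m) = -41*(-35 + 0) = -41*(-35) = 1435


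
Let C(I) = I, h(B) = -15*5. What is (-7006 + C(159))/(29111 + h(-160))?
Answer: -6847/29036 ≈ -0.23581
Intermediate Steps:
h(B) = -75
(-7006 + C(159))/(29111 + h(-160)) = (-7006 + 159)/(29111 - 75) = -6847/29036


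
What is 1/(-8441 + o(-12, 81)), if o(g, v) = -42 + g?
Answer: -1/8495 ≈ -0.00011772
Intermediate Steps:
1/(-8441 + o(-12, 81)) = 1/(-8441 + (-42 - 12)) = 1/(-8441 - 54) = 1/(-8495) = -1/8495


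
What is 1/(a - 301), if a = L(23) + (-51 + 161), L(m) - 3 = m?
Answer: -1/165 ≈ -0.0060606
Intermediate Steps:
L(m) = 3 + m
a = 136 (a = (3 + 23) + (-51 + 161) = 26 + 110 = 136)
1/(a - 301) = 1/(136 - 301) = 1/(-165) = -1/165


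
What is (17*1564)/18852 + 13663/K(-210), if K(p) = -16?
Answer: -64287367/75408 ≈ -852.53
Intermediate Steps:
(17*1564)/18852 + 13663/K(-210) = (17*1564)/18852 + 13663/(-16) = 26588*(1/18852) + 13663*(-1/16) = 6647/4713 - 13663/16 = -64287367/75408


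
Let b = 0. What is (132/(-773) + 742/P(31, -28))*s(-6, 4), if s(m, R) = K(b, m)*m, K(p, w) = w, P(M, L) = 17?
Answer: 20567592/13141 ≈ 1565.1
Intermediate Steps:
s(m, R) = m² (s(m, R) = m*m = m²)
(132/(-773) + 742/P(31, -28))*s(-6, 4) = (132/(-773) + 742/17)*(-6)² = (132*(-1/773) + 742*(1/17))*36 = (-132/773 + 742/17)*36 = (571322/13141)*36 = 20567592/13141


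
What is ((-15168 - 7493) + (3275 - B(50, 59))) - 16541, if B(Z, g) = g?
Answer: -35986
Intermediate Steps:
((-15168 - 7493) + (3275 - B(50, 59))) - 16541 = ((-15168 - 7493) + (3275 - 1*59)) - 16541 = (-22661 + (3275 - 59)) - 16541 = (-22661 + 3216) - 16541 = -19445 - 16541 = -35986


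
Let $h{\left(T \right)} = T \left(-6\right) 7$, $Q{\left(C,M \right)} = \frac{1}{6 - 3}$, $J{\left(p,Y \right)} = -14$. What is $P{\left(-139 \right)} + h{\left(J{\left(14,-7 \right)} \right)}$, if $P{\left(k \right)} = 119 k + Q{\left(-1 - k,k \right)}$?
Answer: $- \frac{47858}{3} \approx -15953.0$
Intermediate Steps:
$Q{\left(C,M \right)} = \frac{1}{3}$
$P{\left(k \right)} = \frac{1}{3} + 119 k$ ($P{\left(k \right)} = 119 k + \frac{1}{3} = \frac{1}{3} + 119 k$)
$h{\left(T \right)} = - 42 T$ ($h{\left(T \right)} = - 6 T 7 = - 42 T$)
$P{\left(-139 \right)} + h{\left(J{\left(14,-7 \right)} \right)} = \left(\frac{1}{3} + 119 \left(-139\right)\right) - -588 = \left(\frac{1}{3} - 16541\right) + 588 = - \frac{49622}{3} + 588 = - \frac{47858}{3}$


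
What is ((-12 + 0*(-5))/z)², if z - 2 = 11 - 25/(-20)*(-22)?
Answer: 576/841 ≈ 0.68490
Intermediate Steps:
z = -29/2 (z = 2 + (11 - 25/(-20)*(-22)) = 2 + (11 - 25*(-1/20)*(-22)) = 2 + (11 + (5/4)*(-22)) = 2 + (11 - 55/2) = 2 - 33/2 = -29/2 ≈ -14.500)
((-12 + 0*(-5))/z)² = ((-12 + 0*(-5))/(-29/2))² = ((-12 + 0)*(-2/29))² = (-12*(-2/29))² = (24/29)² = 576/841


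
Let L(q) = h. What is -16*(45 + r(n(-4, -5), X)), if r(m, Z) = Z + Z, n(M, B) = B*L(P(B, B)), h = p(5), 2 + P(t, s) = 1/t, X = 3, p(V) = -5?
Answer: -816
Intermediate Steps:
P(t, s) = -2 + 1/t
h = -5
L(q) = -5
n(M, B) = -5*B (n(M, B) = B*(-5) = -5*B)
r(m, Z) = 2*Z
-16*(45 + r(n(-4, -5), X)) = -16*(45 + 2*3) = -16*(45 + 6) = -16*51 = -816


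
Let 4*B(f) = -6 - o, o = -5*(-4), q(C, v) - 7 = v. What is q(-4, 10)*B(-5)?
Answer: -221/2 ≈ -110.50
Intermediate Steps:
q(C, v) = 7 + v
o = 20
B(f) = -13/2 (B(f) = (-6 - 1*20)/4 = (-6 - 20)/4 = (1/4)*(-26) = -13/2)
q(-4, 10)*B(-5) = (7 + 10)*(-13/2) = 17*(-13/2) = -221/2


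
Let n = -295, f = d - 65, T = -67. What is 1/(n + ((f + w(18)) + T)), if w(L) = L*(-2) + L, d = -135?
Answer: -1/580 ≈ -0.0017241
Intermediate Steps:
w(L) = -L (w(L) = -2*L + L = -L)
f = -200 (f = -135 - 65 = -200)
1/(n + ((f + w(18)) + T)) = 1/(-295 + ((-200 - 1*18) - 67)) = 1/(-295 + ((-200 - 18) - 67)) = 1/(-295 + (-218 - 67)) = 1/(-295 - 285) = 1/(-580) = -1/580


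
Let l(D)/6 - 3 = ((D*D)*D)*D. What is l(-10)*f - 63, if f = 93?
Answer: 5581611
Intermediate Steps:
l(D) = 18 + 6*D**4 (l(D) = 18 + 6*(((D*D)*D)*D) = 18 + 6*((D**2*D)*D) = 18 + 6*(D**3*D) = 18 + 6*D**4)
l(-10)*f - 63 = (18 + 6*(-10)**4)*93 - 63 = (18 + 6*10000)*93 - 63 = (18 + 60000)*93 - 63 = 60018*93 - 63 = 5581674 - 63 = 5581611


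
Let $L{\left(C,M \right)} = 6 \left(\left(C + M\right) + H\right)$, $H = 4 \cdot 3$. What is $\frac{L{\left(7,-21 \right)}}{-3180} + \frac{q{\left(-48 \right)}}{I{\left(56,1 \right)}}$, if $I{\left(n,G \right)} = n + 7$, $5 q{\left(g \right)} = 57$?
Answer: $\frac{1028}{5565} \approx 0.18473$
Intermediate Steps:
$q{\left(g \right)} = \frac{57}{5}$ ($q{\left(g \right)} = \frac{1}{5} \cdot 57 = \frac{57}{5}$)
$H = 12$
$I{\left(n,G \right)} = 7 + n$
$L{\left(C,M \right)} = 72 + 6 C + 6 M$ ($L{\left(C,M \right)} = 6 \left(\left(C + M\right) + 12\right) = 6 \left(12 + C + M\right) = 72 + 6 C + 6 M$)
$\frac{L{\left(7,-21 \right)}}{-3180} + \frac{q{\left(-48 \right)}}{I{\left(56,1 \right)}} = \frac{72 + 6 \cdot 7 + 6 \left(-21\right)}{-3180} + \frac{57}{5 \left(7 + 56\right)} = \left(72 + 42 - 126\right) \left(- \frac{1}{3180}\right) + \frac{57}{5 \cdot 63} = \left(-12\right) \left(- \frac{1}{3180}\right) + \frac{57}{5} \cdot \frac{1}{63} = \frac{1}{265} + \frac{19}{105} = \frac{1028}{5565}$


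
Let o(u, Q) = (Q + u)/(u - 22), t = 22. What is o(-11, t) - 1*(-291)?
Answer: 872/3 ≈ 290.67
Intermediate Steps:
o(u, Q) = (Q + u)/(-22 + u)
o(-11, t) - 1*(-291) = (22 - 11)/(-22 - 11) - 1*(-291) = 11/(-33) + 291 = -1/33*11 + 291 = -⅓ + 291 = 872/3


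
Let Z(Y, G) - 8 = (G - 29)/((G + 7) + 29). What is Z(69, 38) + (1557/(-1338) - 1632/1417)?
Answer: 67884338/11691667 ≈ 5.8062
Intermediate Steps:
Z(Y, G) = 8 + (-29 + G)/(36 + G) (Z(Y, G) = 8 + (G - 29)/((G + 7) + 29) = 8 + (-29 + G)/((7 + G) + 29) = 8 + (-29 + G)/(36 + G))
Z(69, 38) + (1557/(-1338) - 1632/1417) = (259 + 9*38)/(36 + 38) + (1557/(-1338) - 1632/1417) = (259 + 342)/74 + (1557*(-1/1338) - 1632*1/1417) = (1/74)*601 + (-519/446 - 1632/1417) = 601/74 - 1463295/631982 = 67884338/11691667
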